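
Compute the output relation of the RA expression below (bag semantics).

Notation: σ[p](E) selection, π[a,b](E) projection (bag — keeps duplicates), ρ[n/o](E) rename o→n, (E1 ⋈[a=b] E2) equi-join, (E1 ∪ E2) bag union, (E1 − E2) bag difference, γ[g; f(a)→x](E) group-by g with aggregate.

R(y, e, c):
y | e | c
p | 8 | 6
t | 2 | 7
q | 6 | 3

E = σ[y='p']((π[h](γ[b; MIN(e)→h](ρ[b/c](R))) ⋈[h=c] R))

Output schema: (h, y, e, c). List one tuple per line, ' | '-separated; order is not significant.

Row counts bottom-up:
  R → 3
  ρ[b/c](R) → 3
  γ[b; MIN(e)→h](ρ[b/c](R)) → 3
  π[h](γ[b; MIN(e)→h](ρ[b/c](R))) → 3
  R → 3
  (π[h](γ[b; MIN(e)→h](ρ[b/c](R))) ⋈[h=c] R) → 1
  σ[y='p']((π[h](γ[b; MIN(e)→h](ρ[b/c](R))) ⋈[h=c] R)) → 1

== RESULT ==
h | y | e | c
6 | p | 8 | 6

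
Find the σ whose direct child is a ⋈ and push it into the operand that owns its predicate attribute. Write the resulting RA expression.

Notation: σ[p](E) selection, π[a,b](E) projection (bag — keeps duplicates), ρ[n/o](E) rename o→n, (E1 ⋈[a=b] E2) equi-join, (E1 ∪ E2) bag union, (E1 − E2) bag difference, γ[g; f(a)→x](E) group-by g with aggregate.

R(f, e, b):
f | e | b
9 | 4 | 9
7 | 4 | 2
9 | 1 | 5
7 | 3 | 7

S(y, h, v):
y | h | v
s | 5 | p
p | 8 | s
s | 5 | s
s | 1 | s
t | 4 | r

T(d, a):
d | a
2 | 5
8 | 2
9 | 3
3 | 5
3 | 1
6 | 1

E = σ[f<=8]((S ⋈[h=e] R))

σ filters on f, owned by the right side.
E' = (S ⋈[h=e] σ[f<=8](R))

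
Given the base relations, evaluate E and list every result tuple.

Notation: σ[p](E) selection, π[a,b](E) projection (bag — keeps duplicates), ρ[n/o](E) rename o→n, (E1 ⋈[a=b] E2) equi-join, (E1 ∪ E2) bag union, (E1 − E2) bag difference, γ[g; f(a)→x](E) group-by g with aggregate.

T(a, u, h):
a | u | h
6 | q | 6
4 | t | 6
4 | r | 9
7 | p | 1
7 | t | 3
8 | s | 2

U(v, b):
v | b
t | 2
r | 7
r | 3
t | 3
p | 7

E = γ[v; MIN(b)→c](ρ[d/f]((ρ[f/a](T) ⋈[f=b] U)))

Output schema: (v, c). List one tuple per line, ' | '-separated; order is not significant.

Stepwise |·|:
  T → 6
  ρ[f/a](T) → 6
  U → 5
  (ρ[f/a](T) ⋈[f=b] U) → 4
  ρ[d/f]((ρ[f/a](T) ⋈[f=b] U)) → 4
  γ[v; MIN(b)→c](ρ[d/f]((ρ[f/a](T) ⋈[f=b] U))) → 2

== RESULT ==
v | c
p | 7
r | 7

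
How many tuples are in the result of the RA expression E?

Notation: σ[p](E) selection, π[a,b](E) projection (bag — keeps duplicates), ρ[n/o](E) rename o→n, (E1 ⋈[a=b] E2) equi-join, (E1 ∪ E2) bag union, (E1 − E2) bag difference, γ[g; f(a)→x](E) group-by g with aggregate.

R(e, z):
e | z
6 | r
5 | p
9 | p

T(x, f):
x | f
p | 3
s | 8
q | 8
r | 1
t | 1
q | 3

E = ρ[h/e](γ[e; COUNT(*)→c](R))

Stepwise |·|:
  R → 3
  γ[e; COUNT(*)→c](R) → 3
  ρ[h/e](γ[e; COUNT(*)→c](R)) → 3

|E| = 3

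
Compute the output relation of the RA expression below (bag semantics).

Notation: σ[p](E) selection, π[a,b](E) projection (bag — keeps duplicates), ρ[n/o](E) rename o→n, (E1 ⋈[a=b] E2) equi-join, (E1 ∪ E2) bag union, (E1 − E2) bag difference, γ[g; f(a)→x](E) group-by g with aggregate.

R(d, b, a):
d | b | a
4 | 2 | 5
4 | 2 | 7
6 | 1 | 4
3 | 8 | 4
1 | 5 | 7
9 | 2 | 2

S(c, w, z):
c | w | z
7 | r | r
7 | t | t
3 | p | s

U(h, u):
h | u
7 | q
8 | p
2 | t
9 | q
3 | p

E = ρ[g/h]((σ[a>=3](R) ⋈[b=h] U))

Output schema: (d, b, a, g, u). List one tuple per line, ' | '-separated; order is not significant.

Stepwise |·|:
  R → 6
  σ[a>=3](R) → 5
  U → 5
  (σ[a>=3](R) ⋈[b=h] U) → 3
  ρ[g/h]((σ[a>=3](R) ⋈[b=h] U)) → 3

== RESULT ==
d | b | a | g | u
3 | 8 | 4 | 8 | p
4 | 2 | 5 | 2 | t
4 | 2 | 7 | 2 | t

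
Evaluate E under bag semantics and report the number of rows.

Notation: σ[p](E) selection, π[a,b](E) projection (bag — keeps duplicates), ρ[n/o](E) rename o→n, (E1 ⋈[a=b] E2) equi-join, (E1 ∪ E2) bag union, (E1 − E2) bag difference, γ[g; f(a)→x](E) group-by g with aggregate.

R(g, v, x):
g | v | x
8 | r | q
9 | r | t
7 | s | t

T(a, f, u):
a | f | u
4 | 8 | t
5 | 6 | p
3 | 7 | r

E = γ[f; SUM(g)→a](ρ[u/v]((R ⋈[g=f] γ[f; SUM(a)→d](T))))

Row counts bottom-up:
  R → 3
  T → 3
  γ[f; SUM(a)→d](T) → 3
  (R ⋈[g=f] γ[f; SUM(a)→d](T)) → 2
  ρ[u/v]((R ⋈[g=f] γ[f; SUM(a)→d](T))) → 2
  γ[f; SUM(g)→a](ρ[u/v]((R ⋈[g=f] γ[f; SUM(a)→d](T)))) → 2

|E| = 2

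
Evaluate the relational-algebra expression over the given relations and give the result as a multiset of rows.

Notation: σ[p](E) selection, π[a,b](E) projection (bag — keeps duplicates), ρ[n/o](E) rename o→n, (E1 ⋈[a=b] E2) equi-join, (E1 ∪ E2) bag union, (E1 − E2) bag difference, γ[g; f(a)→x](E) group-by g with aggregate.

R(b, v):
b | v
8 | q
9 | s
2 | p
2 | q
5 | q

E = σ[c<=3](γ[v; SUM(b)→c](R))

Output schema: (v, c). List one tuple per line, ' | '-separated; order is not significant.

Row counts bottom-up:
  R → 5
  γ[v; SUM(b)→c](R) → 3
  σ[c<=3](γ[v; SUM(b)→c](R)) → 1

== RESULT ==
v | c
p | 2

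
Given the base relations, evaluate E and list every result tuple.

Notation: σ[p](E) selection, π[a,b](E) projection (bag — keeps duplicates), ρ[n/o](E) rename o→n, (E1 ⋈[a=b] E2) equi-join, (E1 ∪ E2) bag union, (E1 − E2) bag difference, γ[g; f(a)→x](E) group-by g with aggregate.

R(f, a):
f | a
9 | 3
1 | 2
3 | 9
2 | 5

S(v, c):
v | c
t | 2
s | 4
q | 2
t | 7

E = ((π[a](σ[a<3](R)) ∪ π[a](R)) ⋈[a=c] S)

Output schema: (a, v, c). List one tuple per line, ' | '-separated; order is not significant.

Subexpression sizes:
  R → 4
  σ[a<3](R) → 1
  π[a](σ[a<3](R)) → 1
  R → 4
  π[a](R) → 4
  (π[a](σ[a<3](R)) ∪ π[a](R)) → 5
  S → 4
  ((π[a](σ[a<3](R)) ∪ π[a](R)) ⋈[a=c] S) → 4

== RESULT ==
a | v | c
2 | q | 2
2 | q | 2
2 | t | 2
2 | t | 2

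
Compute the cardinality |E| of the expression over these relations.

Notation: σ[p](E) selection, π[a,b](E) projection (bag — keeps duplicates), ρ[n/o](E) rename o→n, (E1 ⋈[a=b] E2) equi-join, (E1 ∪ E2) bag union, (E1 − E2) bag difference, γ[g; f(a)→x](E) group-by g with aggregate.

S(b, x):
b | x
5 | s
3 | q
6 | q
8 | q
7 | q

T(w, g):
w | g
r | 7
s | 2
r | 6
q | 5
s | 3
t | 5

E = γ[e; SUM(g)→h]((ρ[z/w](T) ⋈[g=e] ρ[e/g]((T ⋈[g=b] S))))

Stepwise |·|:
  T → 6
  ρ[z/w](T) → 6
  T → 6
  S → 5
  (T ⋈[g=b] S) → 5
  ρ[e/g]((T ⋈[g=b] S)) → 5
  (ρ[z/w](T) ⋈[g=e] ρ[e/g]((T ⋈[g=b] S))) → 7
  γ[e; SUM(g)→h]((ρ[z/w](T) ⋈[g=e] ρ[e/g]((T ⋈[g=b] S)))) → 4

|E| = 4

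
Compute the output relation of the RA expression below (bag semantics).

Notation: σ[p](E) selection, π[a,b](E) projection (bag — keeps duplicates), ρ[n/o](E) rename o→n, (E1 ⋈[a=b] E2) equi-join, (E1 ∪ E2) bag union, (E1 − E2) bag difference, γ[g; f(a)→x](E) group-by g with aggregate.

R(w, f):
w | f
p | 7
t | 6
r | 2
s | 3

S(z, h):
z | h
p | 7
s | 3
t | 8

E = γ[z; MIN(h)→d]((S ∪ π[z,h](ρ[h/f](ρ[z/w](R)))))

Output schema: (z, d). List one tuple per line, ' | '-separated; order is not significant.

Per-node cardinality:
  S → 3
  R → 4
  ρ[z/w](R) → 4
  ρ[h/f](ρ[z/w](R)) → 4
  π[z,h](ρ[h/f](ρ[z/w](R))) → 4
  (S ∪ π[z,h](ρ[h/f](ρ[z/w](R)))) → 7
  γ[z; MIN(h)→d]((S ∪ π[z,h](ρ[h/f](ρ[z/w](R))))) → 4

== RESULT ==
z | d
p | 7
r | 2
s | 3
t | 6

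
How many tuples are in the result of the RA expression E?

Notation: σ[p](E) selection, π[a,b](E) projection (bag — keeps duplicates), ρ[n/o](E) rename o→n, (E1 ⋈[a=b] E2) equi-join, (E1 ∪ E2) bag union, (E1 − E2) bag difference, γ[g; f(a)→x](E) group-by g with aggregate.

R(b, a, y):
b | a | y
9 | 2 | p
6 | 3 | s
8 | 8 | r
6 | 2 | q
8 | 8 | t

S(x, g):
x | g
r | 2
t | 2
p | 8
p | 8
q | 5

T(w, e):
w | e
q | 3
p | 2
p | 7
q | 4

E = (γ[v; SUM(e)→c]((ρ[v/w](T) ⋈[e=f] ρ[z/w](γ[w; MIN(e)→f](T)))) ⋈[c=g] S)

Stepwise |·|:
  T → 4
  ρ[v/w](T) → 4
  T → 4
  γ[w; MIN(e)→f](T) → 2
  ρ[z/w](γ[w; MIN(e)→f](T)) → 2
  (ρ[v/w](T) ⋈[e=f] ρ[z/w](γ[w; MIN(e)→f](T))) → 2
  γ[v; SUM(e)→c]((ρ[v/w](T) ⋈[e=f] ρ[z/w](γ[w; MIN(e)→f](T)))) → 2
  S → 5
  (γ[v; SUM(e)→c]((ρ[v/w](T) ⋈[e=f] ρ[z/w](γ[w; MIN(e)→f](T)))) ⋈[c=g] S) → 2

|E| = 2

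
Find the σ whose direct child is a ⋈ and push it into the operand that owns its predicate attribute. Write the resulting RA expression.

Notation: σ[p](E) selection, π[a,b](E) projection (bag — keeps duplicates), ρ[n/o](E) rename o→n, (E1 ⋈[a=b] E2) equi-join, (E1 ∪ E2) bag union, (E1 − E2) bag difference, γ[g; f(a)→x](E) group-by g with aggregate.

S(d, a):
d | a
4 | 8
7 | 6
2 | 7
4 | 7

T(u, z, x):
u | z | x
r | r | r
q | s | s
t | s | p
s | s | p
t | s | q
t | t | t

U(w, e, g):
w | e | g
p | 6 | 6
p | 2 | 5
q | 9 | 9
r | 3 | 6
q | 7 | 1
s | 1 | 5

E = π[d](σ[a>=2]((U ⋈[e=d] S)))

σ filters on a, owned by the right side.
E' = π[d]((U ⋈[e=d] σ[a>=2](S)))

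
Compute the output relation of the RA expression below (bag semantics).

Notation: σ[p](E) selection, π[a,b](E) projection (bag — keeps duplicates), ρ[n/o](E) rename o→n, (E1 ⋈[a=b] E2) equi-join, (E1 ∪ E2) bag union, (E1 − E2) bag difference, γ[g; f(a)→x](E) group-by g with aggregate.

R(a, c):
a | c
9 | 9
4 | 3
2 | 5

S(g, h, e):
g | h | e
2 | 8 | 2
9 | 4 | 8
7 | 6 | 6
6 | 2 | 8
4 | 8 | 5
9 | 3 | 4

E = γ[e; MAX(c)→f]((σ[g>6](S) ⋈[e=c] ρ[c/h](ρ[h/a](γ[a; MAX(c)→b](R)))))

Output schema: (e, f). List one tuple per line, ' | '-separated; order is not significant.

Stepwise |·|:
  S → 6
  σ[g>6](S) → 3
  R → 3
  γ[a; MAX(c)→b](R) → 3
  ρ[h/a](γ[a; MAX(c)→b](R)) → 3
  ρ[c/h](ρ[h/a](γ[a; MAX(c)→b](R))) → 3
  (σ[g>6](S) ⋈[e=c] ρ[c/h](ρ[h/a](γ[a; MAX(c)→b](R)))) → 1
  γ[e; MAX(c)→f]((σ[g>6](S) ⋈[e=c] ρ[c/h](ρ[h/a](γ[a; MAX(c)→b](R))))) → 1

== RESULT ==
e | f
4 | 4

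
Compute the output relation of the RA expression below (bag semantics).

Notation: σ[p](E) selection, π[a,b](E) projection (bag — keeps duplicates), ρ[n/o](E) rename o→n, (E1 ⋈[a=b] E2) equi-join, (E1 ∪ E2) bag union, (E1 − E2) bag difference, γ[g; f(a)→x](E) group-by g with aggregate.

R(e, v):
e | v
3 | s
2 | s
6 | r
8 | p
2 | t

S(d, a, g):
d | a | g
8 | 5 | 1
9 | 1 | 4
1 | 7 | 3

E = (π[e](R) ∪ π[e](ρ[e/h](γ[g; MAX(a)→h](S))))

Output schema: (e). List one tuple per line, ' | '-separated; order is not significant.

Per-node cardinality:
  R → 5
  π[e](R) → 5
  S → 3
  γ[g; MAX(a)→h](S) → 3
  ρ[e/h](γ[g; MAX(a)→h](S)) → 3
  π[e](ρ[e/h](γ[g; MAX(a)→h](S))) → 3
  (π[e](R) ∪ π[e](ρ[e/h](γ[g; MAX(a)→h](S)))) → 8

== RESULT ==
e
1
2
2
3
5
6
7
8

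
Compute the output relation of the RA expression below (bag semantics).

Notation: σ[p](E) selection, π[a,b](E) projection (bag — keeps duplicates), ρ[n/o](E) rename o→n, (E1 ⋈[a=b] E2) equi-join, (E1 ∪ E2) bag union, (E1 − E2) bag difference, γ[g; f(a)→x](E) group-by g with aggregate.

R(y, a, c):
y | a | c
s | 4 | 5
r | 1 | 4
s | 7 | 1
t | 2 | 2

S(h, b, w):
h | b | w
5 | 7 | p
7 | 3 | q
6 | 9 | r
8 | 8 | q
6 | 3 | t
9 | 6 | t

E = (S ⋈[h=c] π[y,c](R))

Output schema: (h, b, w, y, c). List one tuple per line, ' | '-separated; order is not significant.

Row counts bottom-up:
  S → 6
  R → 4
  π[y,c](R) → 4
  (S ⋈[h=c] π[y,c](R)) → 1

== RESULT ==
h | b | w | y | c
5 | 7 | p | s | 5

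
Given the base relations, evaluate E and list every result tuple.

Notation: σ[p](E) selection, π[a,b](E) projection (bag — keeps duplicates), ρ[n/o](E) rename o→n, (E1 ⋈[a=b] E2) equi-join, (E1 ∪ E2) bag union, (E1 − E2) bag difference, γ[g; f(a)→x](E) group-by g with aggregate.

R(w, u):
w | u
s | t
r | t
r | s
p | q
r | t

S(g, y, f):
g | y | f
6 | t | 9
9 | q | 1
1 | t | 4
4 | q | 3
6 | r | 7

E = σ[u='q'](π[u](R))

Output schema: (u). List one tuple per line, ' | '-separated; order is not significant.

Per-node cardinality:
  R → 5
  π[u](R) → 5
  σ[u='q'](π[u](R)) → 1

== RESULT ==
u
q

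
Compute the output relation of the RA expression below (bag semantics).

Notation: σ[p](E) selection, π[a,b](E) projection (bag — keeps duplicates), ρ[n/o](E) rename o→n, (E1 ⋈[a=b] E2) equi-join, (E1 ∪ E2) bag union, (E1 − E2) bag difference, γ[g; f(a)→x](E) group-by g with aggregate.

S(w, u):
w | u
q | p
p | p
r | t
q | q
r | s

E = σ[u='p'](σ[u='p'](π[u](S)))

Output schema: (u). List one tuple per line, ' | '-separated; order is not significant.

Stepwise |·|:
  S → 5
  π[u](S) → 5
  σ[u='p'](π[u](S)) → 2
  σ[u='p'](σ[u='p'](π[u](S))) → 2

== RESULT ==
u
p
p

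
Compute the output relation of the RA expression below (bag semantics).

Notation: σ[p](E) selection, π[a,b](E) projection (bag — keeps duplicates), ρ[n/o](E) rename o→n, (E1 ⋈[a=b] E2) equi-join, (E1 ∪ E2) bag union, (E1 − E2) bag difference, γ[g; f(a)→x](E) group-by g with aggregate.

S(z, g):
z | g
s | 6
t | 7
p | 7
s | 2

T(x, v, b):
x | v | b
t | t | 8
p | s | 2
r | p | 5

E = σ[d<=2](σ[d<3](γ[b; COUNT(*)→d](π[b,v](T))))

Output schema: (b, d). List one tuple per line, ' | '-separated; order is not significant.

Stepwise |·|:
  T → 3
  π[b,v](T) → 3
  γ[b; COUNT(*)→d](π[b,v](T)) → 3
  σ[d<3](γ[b; COUNT(*)→d](π[b,v](T))) → 3
  σ[d<=2](σ[d<3](γ[b; COUNT(*)→d](π[b,v](T)))) → 3

== RESULT ==
b | d
2 | 1
5 | 1
8 | 1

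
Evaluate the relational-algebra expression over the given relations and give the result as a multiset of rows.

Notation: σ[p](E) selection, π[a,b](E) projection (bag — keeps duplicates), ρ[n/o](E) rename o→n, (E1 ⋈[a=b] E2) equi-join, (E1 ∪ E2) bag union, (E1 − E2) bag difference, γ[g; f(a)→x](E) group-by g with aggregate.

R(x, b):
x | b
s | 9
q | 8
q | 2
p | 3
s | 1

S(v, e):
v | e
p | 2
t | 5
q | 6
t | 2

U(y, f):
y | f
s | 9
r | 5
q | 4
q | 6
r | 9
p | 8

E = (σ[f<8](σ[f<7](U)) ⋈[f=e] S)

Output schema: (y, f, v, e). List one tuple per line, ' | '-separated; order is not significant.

Stepwise |·|:
  U → 6
  σ[f<7](U) → 3
  σ[f<8](σ[f<7](U)) → 3
  S → 4
  (σ[f<8](σ[f<7](U)) ⋈[f=e] S) → 2

== RESULT ==
y | f | v | e
q | 6 | q | 6
r | 5 | t | 5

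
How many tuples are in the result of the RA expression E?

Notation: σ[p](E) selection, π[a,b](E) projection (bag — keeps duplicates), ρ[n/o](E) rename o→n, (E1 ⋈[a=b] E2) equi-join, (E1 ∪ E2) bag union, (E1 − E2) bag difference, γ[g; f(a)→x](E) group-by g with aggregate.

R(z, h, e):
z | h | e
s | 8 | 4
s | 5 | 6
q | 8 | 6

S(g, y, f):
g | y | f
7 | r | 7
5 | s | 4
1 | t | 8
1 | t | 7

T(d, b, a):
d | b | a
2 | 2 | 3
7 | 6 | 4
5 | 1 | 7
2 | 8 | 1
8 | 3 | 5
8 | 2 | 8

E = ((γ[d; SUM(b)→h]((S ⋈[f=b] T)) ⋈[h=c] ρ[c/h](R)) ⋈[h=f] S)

Stepwise |·|:
  S → 4
  T → 6
  (S ⋈[f=b] T) → 1
  γ[d; SUM(b)→h]((S ⋈[f=b] T)) → 1
  R → 3
  ρ[c/h](R) → 3
  (γ[d; SUM(b)→h]((S ⋈[f=b] T)) ⋈[h=c] ρ[c/h](R)) → 2
  S → 4
  ((γ[d; SUM(b)→h]((S ⋈[f=b] T)) ⋈[h=c] ρ[c/h](R)) ⋈[h=f] S) → 2

|E| = 2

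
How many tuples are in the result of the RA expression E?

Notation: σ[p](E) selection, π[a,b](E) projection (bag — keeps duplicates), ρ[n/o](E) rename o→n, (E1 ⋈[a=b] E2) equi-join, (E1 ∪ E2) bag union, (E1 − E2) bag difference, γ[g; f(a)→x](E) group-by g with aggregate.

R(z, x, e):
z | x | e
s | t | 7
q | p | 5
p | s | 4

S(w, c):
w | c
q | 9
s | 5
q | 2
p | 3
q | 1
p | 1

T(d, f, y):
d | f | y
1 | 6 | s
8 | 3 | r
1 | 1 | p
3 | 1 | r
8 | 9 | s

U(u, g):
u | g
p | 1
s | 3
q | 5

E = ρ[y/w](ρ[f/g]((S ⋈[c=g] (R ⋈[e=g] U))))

Subexpression sizes:
  S → 6
  R → 3
  U → 3
  (R ⋈[e=g] U) → 1
  (S ⋈[c=g] (R ⋈[e=g] U)) → 1
  ρ[f/g]((S ⋈[c=g] (R ⋈[e=g] U))) → 1
  ρ[y/w](ρ[f/g]((S ⋈[c=g] (R ⋈[e=g] U)))) → 1

|E| = 1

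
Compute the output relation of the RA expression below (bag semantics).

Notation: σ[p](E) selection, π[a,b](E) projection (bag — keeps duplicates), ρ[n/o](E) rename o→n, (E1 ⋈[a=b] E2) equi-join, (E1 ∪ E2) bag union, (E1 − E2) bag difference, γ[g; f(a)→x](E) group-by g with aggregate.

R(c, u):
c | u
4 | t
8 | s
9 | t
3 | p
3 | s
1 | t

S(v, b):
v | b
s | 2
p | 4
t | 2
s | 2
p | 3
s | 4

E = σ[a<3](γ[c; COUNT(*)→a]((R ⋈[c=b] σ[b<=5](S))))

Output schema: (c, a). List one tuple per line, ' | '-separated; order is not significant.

Stepwise |·|:
  R → 6
  S → 6
  σ[b<=5](S) → 6
  (R ⋈[c=b] σ[b<=5](S)) → 4
  γ[c; COUNT(*)→a]((R ⋈[c=b] σ[b<=5](S))) → 2
  σ[a<3](γ[c; COUNT(*)→a]((R ⋈[c=b] σ[b<=5](S)))) → 2

== RESULT ==
c | a
3 | 2
4 | 2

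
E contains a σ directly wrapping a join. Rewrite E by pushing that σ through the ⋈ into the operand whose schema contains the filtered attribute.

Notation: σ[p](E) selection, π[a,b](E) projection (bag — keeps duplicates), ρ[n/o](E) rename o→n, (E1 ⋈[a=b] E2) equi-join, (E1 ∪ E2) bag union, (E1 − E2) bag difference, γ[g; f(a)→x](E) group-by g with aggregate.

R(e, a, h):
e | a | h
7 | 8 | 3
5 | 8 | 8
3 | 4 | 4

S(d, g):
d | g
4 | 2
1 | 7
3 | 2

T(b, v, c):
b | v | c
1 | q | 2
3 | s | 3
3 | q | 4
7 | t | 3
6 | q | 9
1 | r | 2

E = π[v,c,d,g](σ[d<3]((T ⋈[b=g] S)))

σ filters on d, owned by the right side.
E' = π[v,c,d,g]((T ⋈[b=g] σ[d<3](S)))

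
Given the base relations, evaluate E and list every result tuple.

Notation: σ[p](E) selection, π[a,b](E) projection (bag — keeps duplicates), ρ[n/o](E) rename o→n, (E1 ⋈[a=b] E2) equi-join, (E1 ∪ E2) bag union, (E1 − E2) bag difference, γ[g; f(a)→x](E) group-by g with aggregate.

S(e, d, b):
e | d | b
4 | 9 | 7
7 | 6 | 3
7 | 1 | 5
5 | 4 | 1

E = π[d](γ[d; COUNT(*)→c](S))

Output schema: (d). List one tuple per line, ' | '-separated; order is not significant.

Stepwise |·|:
  S → 4
  γ[d; COUNT(*)→c](S) → 4
  π[d](γ[d; COUNT(*)→c](S)) → 4

== RESULT ==
d
1
4
6
9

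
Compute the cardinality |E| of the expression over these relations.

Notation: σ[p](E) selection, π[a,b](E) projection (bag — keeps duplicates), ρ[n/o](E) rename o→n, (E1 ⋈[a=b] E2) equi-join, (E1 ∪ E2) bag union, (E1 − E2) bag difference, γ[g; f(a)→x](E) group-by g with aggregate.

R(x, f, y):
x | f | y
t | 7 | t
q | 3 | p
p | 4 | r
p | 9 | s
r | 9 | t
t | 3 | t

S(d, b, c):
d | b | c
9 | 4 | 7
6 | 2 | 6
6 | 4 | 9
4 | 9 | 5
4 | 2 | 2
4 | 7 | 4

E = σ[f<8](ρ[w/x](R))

Row counts bottom-up:
  R → 6
  ρ[w/x](R) → 6
  σ[f<8](ρ[w/x](R)) → 4

|E| = 4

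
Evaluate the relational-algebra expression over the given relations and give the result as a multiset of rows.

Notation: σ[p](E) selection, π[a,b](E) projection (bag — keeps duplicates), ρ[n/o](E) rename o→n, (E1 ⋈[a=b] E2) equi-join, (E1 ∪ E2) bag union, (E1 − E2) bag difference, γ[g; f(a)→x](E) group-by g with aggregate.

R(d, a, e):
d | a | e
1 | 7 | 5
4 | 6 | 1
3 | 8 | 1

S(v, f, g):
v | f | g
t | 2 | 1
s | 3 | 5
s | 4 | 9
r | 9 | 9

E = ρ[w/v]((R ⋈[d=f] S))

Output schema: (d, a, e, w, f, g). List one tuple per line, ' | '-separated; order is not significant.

Stepwise |·|:
  R → 3
  S → 4
  (R ⋈[d=f] S) → 2
  ρ[w/v]((R ⋈[d=f] S)) → 2

== RESULT ==
d | a | e | w | f | g
3 | 8 | 1 | s | 3 | 5
4 | 6 | 1 | s | 4 | 9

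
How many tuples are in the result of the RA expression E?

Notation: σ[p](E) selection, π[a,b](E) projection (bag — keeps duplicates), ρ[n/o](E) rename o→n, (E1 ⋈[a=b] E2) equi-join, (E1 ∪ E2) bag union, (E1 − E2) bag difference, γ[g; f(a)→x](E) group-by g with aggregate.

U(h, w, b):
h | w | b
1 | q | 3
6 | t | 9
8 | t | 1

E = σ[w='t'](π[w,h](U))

Stepwise |·|:
  U → 3
  π[w,h](U) → 3
  σ[w='t'](π[w,h](U)) → 2

|E| = 2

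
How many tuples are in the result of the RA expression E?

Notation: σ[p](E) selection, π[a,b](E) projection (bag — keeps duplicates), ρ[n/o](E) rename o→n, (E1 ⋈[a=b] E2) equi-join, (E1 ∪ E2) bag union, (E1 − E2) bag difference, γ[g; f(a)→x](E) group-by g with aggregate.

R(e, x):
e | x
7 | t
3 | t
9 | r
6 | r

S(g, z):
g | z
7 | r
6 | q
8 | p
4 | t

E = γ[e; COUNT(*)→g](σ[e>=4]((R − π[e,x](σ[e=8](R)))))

Subexpression sizes:
  R → 4
  R → 4
  σ[e=8](R) → 0
  π[e,x](σ[e=8](R)) → 0
  (R − π[e,x](σ[e=8](R))) → 4
  σ[e>=4]((R − π[e,x](σ[e=8](R)))) → 3
  γ[e; COUNT(*)→g](σ[e>=4]((R − π[e,x](σ[e=8](R))))) → 3

|E| = 3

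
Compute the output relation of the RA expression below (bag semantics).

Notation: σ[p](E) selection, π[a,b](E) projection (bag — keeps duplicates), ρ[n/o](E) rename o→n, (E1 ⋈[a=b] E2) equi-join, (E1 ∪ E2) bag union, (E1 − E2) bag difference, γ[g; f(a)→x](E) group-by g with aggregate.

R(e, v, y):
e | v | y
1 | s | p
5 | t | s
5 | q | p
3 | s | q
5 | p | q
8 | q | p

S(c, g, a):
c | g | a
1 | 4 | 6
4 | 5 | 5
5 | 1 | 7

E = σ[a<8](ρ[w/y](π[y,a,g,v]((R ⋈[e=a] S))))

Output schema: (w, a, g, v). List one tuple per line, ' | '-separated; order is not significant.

Row counts bottom-up:
  R → 6
  S → 3
  (R ⋈[e=a] S) → 3
  π[y,a,g,v]((R ⋈[e=a] S)) → 3
  ρ[w/y](π[y,a,g,v]((R ⋈[e=a] S))) → 3
  σ[a<8](ρ[w/y](π[y,a,g,v]((R ⋈[e=a] S)))) → 3

== RESULT ==
w | a | g | v
p | 5 | 5 | q
q | 5 | 5 | p
s | 5 | 5 | t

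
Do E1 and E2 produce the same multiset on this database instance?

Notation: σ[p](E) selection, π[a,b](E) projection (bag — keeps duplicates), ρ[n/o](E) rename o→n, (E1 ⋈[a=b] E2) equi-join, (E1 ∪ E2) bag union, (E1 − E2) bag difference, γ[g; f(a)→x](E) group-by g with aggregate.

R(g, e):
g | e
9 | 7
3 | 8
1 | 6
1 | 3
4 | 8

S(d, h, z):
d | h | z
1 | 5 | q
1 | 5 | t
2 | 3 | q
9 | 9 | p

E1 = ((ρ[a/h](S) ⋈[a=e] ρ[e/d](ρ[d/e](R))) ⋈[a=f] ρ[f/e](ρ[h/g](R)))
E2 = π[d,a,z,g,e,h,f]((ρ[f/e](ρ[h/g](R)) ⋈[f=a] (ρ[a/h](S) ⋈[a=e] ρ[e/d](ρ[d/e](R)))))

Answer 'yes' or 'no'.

E1 row counts bottom-up:
  S → 4
  ρ[a/h](S) → 4
  R → 5
  ρ[d/e](R) → 5
  ρ[e/d](ρ[d/e](R)) → 5
  (ρ[a/h](S) ⋈[a=e] ρ[e/d](ρ[d/e](R))) → 1
  R → 5
  ρ[h/g](R) → 5
  ρ[f/e](ρ[h/g](R)) → 5
  ((ρ[a/h](S) ⋈[a=e] ρ[e/d](ρ[d/e](R))) ⋈[a=f] ρ[f/e](ρ[h/g](R))) → 1
E2 row counts bottom-up:
  R → 5
  ρ[h/g](R) → 5
  ρ[f/e](ρ[h/g](R)) → 5
  S → 4
  ρ[a/h](S) → 4
  R → 5
  ρ[d/e](R) → 5
  ρ[e/d](ρ[d/e](R)) → 5
  (ρ[a/h](S) ⋈[a=e] ρ[e/d](ρ[d/e](R))) → 1
  (ρ[f/e](ρ[h/g](R)) ⋈[f=a] (ρ[a/h](S) ⋈[a=e] ρ[e/d](ρ[d/e](R)))) → 1
  π[d,a,z,g,e,h,f]((ρ[f/e](ρ[h/g](R)) ⋈[f=a] (ρ[a/h](S) ⋈[a=e] ρ[e/d](ρ[d/e](R))))) → 1

E1 and E2 produce the same multiset:
d | a | z | g | e | h | f
2 | 3 | q | 1 | 3 | 1 | 3

yes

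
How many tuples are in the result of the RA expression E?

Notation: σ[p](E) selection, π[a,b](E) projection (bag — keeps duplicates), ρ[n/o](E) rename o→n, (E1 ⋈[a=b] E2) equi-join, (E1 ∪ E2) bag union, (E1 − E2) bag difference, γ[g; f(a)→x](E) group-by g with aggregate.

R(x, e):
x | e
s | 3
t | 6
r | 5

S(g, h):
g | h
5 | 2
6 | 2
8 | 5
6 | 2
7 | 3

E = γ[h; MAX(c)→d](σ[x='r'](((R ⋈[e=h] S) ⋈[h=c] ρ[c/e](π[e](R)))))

Row counts bottom-up:
  R → 3
  S → 5
  (R ⋈[e=h] S) → 2
  R → 3
  π[e](R) → 3
  ρ[c/e](π[e](R)) → 3
  ((R ⋈[e=h] S) ⋈[h=c] ρ[c/e](π[e](R))) → 2
  σ[x='r'](((R ⋈[e=h] S) ⋈[h=c] ρ[c/e](π[e](R)))) → 1
  γ[h; MAX(c)→d](σ[x='r'](((R ⋈[e=h] S) ⋈[h=c] ρ[c/e](π[e](R))))) → 1

|E| = 1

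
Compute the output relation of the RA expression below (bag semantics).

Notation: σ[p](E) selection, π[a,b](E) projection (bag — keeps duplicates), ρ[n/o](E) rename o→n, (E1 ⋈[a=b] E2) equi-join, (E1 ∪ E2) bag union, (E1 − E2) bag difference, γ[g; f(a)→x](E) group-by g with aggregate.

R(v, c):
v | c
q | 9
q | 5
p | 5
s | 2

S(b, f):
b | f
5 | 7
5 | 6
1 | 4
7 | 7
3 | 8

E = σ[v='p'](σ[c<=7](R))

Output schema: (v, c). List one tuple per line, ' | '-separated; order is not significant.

Per-node cardinality:
  R → 4
  σ[c<=7](R) → 3
  σ[v='p'](σ[c<=7](R)) → 1

== RESULT ==
v | c
p | 5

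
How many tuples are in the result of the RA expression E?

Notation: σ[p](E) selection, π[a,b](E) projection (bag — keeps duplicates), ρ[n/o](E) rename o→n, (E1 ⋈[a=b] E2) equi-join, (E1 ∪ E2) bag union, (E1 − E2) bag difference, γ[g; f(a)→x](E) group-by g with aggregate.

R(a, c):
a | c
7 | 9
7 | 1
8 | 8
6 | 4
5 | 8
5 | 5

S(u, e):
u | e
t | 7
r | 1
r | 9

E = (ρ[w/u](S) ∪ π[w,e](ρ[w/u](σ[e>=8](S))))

Subexpression sizes:
  S → 3
  ρ[w/u](S) → 3
  S → 3
  σ[e>=8](S) → 1
  ρ[w/u](σ[e>=8](S)) → 1
  π[w,e](ρ[w/u](σ[e>=8](S))) → 1
  (ρ[w/u](S) ∪ π[w,e](ρ[w/u](σ[e>=8](S)))) → 4

|E| = 4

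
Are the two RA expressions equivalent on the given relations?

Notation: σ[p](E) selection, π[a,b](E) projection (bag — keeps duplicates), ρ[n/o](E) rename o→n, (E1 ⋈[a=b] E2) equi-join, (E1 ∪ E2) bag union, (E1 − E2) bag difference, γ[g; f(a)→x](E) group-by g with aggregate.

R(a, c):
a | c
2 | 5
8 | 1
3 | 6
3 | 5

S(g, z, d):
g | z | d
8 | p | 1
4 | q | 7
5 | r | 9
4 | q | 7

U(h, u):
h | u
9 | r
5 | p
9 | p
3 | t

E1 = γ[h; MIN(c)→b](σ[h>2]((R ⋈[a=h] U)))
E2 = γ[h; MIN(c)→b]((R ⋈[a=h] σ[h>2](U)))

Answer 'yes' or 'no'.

E1 per-node cardinality:
  R → 4
  U → 4
  (R ⋈[a=h] U) → 2
  σ[h>2]((R ⋈[a=h] U)) → 2
  γ[h; MIN(c)→b](σ[h>2]((R ⋈[a=h] U))) → 1
E2 per-node cardinality:
  R → 4
  U → 4
  σ[h>2](U) → 4
  (R ⋈[a=h] σ[h>2](U)) → 2
  γ[h; MIN(c)→b]((R ⋈[a=h] σ[h>2](U))) → 1

E1 and E2 produce the same multiset:
h | b
3 | 5

yes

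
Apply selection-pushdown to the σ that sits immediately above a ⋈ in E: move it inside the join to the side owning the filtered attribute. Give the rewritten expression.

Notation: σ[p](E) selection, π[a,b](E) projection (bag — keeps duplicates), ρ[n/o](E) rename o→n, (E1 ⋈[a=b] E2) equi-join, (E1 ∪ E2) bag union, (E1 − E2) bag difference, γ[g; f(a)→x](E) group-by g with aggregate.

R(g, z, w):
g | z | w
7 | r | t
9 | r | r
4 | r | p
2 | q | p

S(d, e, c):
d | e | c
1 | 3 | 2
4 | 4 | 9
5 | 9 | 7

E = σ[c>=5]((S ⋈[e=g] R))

σ filters on c, owned by the left side.
E' = (σ[c>=5](S) ⋈[e=g] R)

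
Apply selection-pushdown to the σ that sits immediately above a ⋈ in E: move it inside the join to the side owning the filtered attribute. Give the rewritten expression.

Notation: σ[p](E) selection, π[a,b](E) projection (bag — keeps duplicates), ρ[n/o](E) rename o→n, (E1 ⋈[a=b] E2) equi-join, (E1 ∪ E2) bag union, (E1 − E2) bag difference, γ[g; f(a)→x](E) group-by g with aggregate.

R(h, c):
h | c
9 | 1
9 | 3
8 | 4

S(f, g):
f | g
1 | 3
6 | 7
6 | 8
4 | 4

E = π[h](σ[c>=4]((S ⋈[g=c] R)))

σ filters on c, owned by the right side.
E' = π[h]((S ⋈[g=c] σ[c>=4](R)))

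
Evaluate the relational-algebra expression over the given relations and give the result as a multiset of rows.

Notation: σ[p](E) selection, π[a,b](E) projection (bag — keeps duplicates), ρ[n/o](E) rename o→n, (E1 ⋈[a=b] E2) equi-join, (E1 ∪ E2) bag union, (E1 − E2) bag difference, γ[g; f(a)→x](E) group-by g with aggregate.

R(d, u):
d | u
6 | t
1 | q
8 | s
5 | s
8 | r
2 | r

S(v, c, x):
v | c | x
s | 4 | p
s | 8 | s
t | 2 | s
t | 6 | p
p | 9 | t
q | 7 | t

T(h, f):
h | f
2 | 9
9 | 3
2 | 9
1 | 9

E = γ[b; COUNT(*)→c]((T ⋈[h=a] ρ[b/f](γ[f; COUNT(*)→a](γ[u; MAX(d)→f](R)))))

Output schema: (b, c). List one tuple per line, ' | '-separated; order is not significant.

Stepwise |·|:
  T → 4
  R → 6
  γ[u; MAX(d)→f](R) → 4
  γ[f; COUNT(*)→a](γ[u; MAX(d)→f](R)) → 3
  ρ[b/f](γ[f; COUNT(*)→a](γ[u; MAX(d)→f](R))) → 3
  (T ⋈[h=a] ρ[b/f](γ[f; COUNT(*)→a](γ[u; MAX(d)→f](R)))) → 4
  γ[b; COUNT(*)→c]((T ⋈[h=a] ρ[b/f](γ[f; COUNT(*)→a](γ[u; MAX(d)→f](R))))) → 3

== RESULT ==
b | c
1 | 1
6 | 1
8 | 2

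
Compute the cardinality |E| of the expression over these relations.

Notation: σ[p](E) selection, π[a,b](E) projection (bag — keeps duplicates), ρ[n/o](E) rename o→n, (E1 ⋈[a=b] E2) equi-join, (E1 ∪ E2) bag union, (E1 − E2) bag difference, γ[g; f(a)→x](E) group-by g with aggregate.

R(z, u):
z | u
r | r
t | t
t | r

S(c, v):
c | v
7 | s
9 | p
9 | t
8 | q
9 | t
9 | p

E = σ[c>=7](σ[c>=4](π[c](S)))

Subexpression sizes:
  S → 6
  π[c](S) → 6
  σ[c>=4](π[c](S)) → 6
  σ[c>=7](σ[c>=4](π[c](S))) → 6

|E| = 6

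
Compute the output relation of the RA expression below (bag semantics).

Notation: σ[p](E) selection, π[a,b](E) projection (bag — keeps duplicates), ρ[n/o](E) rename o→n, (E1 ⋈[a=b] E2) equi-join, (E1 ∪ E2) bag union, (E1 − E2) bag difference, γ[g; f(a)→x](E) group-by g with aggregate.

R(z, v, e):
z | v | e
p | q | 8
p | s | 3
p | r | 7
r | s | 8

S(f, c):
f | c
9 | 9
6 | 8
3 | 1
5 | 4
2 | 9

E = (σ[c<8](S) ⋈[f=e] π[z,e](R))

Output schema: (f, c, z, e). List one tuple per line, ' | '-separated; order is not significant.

Stepwise |·|:
  S → 5
  σ[c<8](S) → 2
  R → 4
  π[z,e](R) → 4
  (σ[c<8](S) ⋈[f=e] π[z,e](R)) → 1

== RESULT ==
f | c | z | e
3 | 1 | p | 3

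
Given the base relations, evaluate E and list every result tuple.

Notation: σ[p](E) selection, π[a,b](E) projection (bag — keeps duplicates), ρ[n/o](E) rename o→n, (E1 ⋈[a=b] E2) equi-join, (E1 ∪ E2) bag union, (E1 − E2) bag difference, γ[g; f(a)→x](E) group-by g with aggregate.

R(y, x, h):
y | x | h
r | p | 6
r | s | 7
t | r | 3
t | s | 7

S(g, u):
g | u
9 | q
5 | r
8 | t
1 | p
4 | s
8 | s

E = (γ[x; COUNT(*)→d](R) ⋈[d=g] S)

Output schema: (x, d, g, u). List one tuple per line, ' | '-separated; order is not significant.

Row counts bottom-up:
  R → 4
  γ[x; COUNT(*)→d](R) → 3
  S → 6
  (γ[x; COUNT(*)→d](R) ⋈[d=g] S) → 2

== RESULT ==
x | d | g | u
p | 1 | 1 | p
r | 1 | 1 | p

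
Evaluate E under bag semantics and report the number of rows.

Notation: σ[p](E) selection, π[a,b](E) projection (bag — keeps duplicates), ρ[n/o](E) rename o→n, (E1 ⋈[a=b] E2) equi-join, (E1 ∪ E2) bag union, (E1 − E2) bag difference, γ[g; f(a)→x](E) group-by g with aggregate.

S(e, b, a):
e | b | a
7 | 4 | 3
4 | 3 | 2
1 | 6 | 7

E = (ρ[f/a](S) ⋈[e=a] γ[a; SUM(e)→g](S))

Row counts bottom-up:
  S → 3
  ρ[f/a](S) → 3
  S → 3
  γ[a; SUM(e)→g](S) → 3
  (ρ[f/a](S) ⋈[e=a] γ[a; SUM(e)→g](S)) → 1

|E| = 1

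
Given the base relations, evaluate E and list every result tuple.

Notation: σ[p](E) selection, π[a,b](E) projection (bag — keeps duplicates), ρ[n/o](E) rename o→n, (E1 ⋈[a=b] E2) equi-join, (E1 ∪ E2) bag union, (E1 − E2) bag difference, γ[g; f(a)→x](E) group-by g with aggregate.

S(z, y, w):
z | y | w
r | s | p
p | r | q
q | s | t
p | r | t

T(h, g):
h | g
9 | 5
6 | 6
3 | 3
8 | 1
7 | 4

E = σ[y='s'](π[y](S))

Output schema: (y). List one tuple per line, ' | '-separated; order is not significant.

Per-node cardinality:
  S → 4
  π[y](S) → 4
  σ[y='s'](π[y](S)) → 2

== RESULT ==
y
s
s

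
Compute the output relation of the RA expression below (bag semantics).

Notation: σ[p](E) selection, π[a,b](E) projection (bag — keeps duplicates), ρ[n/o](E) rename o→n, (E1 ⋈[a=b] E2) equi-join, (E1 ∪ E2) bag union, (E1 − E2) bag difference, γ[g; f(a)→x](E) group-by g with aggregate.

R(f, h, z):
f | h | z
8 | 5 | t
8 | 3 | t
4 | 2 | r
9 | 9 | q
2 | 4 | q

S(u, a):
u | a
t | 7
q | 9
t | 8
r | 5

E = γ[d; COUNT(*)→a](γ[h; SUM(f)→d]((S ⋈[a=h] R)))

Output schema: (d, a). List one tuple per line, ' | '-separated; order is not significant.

Per-node cardinality:
  S → 4
  R → 5
  (S ⋈[a=h] R) → 2
  γ[h; SUM(f)→d]((S ⋈[a=h] R)) → 2
  γ[d; COUNT(*)→a](γ[h; SUM(f)→d]((S ⋈[a=h] R))) → 2

== RESULT ==
d | a
8 | 1
9 | 1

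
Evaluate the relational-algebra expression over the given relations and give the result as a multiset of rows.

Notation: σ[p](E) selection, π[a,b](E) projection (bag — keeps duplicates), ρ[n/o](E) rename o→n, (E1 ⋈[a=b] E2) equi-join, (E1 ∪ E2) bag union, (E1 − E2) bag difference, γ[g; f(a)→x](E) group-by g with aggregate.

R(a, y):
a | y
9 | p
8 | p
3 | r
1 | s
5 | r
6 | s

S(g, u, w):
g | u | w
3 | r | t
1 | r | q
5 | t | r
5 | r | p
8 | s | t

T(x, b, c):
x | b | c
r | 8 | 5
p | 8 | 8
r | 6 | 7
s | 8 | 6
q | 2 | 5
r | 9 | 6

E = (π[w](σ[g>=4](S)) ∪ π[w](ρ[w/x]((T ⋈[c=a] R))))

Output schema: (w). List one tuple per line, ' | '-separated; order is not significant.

Per-node cardinality:
  S → 5
  σ[g>=4](S) → 3
  π[w](σ[g>=4](S)) → 3
  T → 6
  R → 6
  (T ⋈[c=a] R) → 5
  ρ[w/x]((T ⋈[c=a] R)) → 5
  π[w](ρ[w/x]((T ⋈[c=a] R))) → 5
  (π[w](σ[g>=4](S)) ∪ π[w](ρ[w/x]((T ⋈[c=a] R)))) → 8

== RESULT ==
w
p
p
q
r
r
r
s
t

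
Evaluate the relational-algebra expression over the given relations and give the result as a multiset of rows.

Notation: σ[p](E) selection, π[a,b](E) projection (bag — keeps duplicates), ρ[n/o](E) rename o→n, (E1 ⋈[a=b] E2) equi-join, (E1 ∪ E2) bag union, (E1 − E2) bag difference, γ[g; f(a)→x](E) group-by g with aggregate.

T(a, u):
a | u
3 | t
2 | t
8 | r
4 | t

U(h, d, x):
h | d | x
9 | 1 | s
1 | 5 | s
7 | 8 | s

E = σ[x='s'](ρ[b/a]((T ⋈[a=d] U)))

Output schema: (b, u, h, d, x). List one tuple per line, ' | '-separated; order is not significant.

Stepwise |·|:
  T → 4
  U → 3
  (T ⋈[a=d] U) → 1
  ρ[b/a]((T ⋈[a=d] U)) → 1
  σ[x='s'](ρ[b/a]((T ⋈[a=d] U))) → 1

== RESULT ==
b | u | h | d | x
8 | r | 7 | 8 | s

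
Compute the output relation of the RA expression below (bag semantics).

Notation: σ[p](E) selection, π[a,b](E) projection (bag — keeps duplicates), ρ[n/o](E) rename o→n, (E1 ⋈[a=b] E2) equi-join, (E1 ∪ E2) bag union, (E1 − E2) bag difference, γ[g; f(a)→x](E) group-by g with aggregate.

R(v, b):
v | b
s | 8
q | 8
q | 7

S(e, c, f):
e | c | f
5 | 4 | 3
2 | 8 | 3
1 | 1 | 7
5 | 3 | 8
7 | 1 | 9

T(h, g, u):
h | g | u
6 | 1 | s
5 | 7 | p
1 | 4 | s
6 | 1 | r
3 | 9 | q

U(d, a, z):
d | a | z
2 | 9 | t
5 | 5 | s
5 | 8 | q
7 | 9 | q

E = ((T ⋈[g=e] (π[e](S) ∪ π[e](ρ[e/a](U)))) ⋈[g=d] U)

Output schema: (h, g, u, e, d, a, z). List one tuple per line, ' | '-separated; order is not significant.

Subexpression sizes:
  T → 5
  S → 5
  π[e](S) → 5
  U → 4
  ρ[e/a](U) → 4
  π[e](ρ[e/a](U)) → 4
  (π[e](S) ∪ π[e](ρ[e/a](U))) → 9
  (T ⋈[g=e] (π[e](S) ∪ π[e](ρ[e/a](U)))) → 5
  U → 4
  ((T ⋈[g=e] (π[e](S) ∪ π[e](ρ[e/a](U)))) ⋈[g=d] U) → 1

== RESULT ==
h | g | u | e | d | a | z
5 | 7 | p | 7 | 7 | 9 | q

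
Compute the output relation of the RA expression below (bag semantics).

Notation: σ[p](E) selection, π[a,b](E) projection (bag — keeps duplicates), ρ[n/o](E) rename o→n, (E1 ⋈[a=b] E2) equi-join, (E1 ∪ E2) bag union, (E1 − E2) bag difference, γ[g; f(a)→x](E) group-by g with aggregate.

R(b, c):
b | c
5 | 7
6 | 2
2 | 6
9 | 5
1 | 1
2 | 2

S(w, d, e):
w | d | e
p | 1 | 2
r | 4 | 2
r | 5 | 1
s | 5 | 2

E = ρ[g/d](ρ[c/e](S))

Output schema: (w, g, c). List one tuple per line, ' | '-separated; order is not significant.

Stepwise |·|:
  S → 4
  ρ[c/e](S) → 4
  ρ[g/d](ρ[c/e](S)) → 4

== RESULT ==
w | g | c
p | 1 | 2
r | 4 | 2
r | 5 | 1
s | 5 | 2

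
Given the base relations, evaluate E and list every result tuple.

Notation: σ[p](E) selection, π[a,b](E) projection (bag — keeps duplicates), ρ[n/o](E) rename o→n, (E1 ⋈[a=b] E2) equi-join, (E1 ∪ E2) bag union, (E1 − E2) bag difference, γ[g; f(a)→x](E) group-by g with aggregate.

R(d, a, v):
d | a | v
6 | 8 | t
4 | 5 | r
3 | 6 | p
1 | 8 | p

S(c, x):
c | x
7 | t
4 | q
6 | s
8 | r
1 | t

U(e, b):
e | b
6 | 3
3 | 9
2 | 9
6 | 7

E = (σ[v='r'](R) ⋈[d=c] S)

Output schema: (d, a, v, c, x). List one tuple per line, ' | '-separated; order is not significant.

Subexpression sizes:
  R → 4
  σ[v='r'](R) → 1
  S → 5
  (σ[v='r'](R) ⋈[d=c] S) → 1

== RESULT ==
d | a | v | c | x
4 | 5 | r | 4 | q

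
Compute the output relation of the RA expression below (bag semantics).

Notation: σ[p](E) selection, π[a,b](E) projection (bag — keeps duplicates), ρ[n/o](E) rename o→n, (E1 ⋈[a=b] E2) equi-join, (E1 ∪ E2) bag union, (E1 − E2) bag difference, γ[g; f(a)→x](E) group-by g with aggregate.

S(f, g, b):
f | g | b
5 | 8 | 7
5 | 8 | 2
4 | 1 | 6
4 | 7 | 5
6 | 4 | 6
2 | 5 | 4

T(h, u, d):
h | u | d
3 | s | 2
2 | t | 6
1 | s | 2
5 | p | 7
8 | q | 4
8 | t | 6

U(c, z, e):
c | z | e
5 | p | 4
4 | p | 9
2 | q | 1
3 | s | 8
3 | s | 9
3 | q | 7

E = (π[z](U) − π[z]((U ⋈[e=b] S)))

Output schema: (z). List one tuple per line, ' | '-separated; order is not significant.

Subexpression sizes:
  U → 6
  π[z](U) → 6
  U → 6
  S → 6
  (U ⋈[e=b] S) → 2
  π[z]((U ⋈[e=b] S)) → 2
  (π[z](U) − π[z]((U ⋈[e=b] S))) → 4

== RESULT ==
z
p
q
s
s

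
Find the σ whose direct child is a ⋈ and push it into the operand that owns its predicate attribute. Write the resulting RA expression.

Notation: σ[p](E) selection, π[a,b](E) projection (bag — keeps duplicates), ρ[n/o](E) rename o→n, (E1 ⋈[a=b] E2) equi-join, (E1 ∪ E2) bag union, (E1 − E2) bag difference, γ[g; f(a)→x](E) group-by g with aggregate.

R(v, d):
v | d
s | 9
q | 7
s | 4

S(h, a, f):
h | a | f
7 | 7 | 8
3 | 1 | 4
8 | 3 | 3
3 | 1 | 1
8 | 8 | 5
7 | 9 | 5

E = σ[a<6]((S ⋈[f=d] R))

σ filters on a, owned by the left side.
E' = (σ[a<6](S) ⋈[f=d] R)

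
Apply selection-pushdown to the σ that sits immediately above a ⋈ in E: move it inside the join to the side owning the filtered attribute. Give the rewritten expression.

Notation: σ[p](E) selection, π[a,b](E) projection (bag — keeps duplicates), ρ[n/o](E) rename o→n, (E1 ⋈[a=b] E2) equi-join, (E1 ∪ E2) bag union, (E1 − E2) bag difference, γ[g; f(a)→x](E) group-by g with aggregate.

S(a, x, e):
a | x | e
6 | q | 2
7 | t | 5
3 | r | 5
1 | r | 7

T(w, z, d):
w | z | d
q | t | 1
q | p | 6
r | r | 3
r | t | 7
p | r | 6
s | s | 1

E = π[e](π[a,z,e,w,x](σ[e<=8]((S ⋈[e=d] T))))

σ filters on e, owned by the left side.
E' = π[e](π[a,z,e,w,x]((σ[e<=8](S) ⋈[e=d] T)))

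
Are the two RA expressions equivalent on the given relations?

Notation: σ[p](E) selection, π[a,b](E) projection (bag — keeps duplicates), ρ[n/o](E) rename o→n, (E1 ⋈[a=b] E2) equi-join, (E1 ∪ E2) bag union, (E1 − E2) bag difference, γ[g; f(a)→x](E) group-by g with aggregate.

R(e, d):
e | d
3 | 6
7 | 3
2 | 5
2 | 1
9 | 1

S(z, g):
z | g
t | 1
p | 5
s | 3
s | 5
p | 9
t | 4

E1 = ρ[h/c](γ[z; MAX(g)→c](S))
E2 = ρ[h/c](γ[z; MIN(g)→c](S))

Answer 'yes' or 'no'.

E1 per-node cardinality:
  S → 6
  γ[z; MAX(g)→c](S) → 3
  ρ[h/c](γ[z; MAX(g)→c](S)) → 3
E2 per-node cardinality:
  S → 6
  γ[z; MIN(g)→c](S) → 3
  ρ[h/c](γ[z; MIN(g)→c](S)) → 3

E1 result:
z | h
p | 9
s | 5
t | 4
E2 result:
z | h
p | 5
s | 3
t | 1
Witness: ('p', 5) appears 0× in E1 but 1× in E2.

no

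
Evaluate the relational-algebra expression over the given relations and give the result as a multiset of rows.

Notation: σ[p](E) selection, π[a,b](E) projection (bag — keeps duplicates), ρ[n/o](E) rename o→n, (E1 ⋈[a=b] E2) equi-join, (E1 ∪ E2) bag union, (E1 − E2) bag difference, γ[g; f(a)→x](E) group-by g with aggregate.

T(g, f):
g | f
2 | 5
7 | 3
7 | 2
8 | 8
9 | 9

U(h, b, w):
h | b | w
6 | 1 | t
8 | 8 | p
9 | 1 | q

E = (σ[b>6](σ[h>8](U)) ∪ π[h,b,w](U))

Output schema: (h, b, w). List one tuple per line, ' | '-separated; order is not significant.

Subexpression sizes:
  U → 3
  σ[h>8](U) → 1
  σ[b>6](σ[h>8](U)) → 0
  U → 3
  π[h,b,w](U) → 3
  (σ[b>6](σ[h>8](U)) ∪ π[h,b,w](U)) → 3

== RESULT ==
h | b | w
6 | 1 | t
8 | 8 | p
9 | 1 | q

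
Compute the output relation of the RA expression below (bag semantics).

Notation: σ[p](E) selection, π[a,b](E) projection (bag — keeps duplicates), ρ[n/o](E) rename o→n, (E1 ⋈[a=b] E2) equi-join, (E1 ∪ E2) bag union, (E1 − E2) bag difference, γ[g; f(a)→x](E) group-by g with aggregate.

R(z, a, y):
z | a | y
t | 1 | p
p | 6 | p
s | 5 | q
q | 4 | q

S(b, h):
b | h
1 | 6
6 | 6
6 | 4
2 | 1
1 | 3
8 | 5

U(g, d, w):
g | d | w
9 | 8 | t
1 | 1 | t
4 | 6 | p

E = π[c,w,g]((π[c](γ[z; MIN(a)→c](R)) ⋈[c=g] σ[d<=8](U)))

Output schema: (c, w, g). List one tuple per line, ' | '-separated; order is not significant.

Stepwise |·|:
  R → 4
  γ[z; MIN(a)→c](R) → 4
  π[c](γ[z; MIN(a)→c](R)) → 4
  U → 3
  σ[d<=8](U) → 3
  (π[c](γ[z; MIN(a)→c](R)) ⋈[c=g] σ[d<=8](U)) → 2
  π[c,w,g]((π[c](γ[z; MIN(a)→c](R)) ⋈[c=g] σ[d<=8](U))) → 2

== RESULT ==
c | w | g
1 | t | 1
4 | p | 4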